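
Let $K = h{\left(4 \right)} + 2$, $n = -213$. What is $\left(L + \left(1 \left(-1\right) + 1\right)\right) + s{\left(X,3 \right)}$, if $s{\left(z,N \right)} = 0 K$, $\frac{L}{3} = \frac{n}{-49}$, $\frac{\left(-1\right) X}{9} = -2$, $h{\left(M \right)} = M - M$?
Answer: $\frac{639}{49} \approx 13.041$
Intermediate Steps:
$h{\left(M \right)} = 0$
$X = 18$ ($X = \left(-9\right) \left(-2\right) = 18$)
$K = 2$ ($K = 0 + 2 = 2$)
$L = \frac{639}{49}$ ($L = 3 \left(- \frac{213}{-49}\right) = 3 \left(\left(-213\right) \left(- \frac{1}{49}\right)\right) = 3 \cdot \frac{213}{49} = \frac{639}{49} \approx 13.041$)
$s{\left(z,N \right)} = 0$ ($s{\left(z,N \right)} = 0 \cdot 2 = 0$)
$\left(L + \left(1 \left(-1\right) + 1\right)\right) + s{\left(X,3 \right)} = \left(\frac{639}{49} + \left(1 \left(-1\right) + 1\right)\right) + 0 = \left(\frac{639}{49} + \left(-1 + 1\right)\right) + 0 = \left(\frac{639}{49} + 0\right) + 0 = \frac{639}{49} + 0 = \frac{639}{49}$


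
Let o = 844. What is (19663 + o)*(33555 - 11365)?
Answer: 455050330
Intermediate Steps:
(19663 + o)*(33555 - 11365) = (19663 + 844)*(33555 - 11365) = 20507*22190 = 455050330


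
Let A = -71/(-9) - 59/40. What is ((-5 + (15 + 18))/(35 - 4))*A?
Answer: 16163/2790 ≈ 5.7932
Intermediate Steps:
A = 2309/360 (A = -71*(-⅑) - 59*1/40 = 71/9 - 59/40 = 2309/360 ≈ 6.4139)
((-5 + (15 + 18))/(35 - 4))*A = ((-5 + (15 + 18))/(35 - 4))*(2309/360) = ((-5 + 33)/31)*(2309/360) = (28*(1/31))*(2309/360) = (28/31)*(2309/360) = 16163/2790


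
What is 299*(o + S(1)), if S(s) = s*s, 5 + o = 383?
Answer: 113321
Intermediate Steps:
o = 378 (o = -5 + 383 = 378)
S(s) = s**2
299*(o + S(1)) = 299*(378 + 1**2) = 299*(378 + 1) = 299*379 = 113321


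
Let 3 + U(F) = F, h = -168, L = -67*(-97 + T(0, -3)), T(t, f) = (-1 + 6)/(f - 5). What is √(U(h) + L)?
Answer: √101918/4 ≈ 79.812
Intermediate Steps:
T(t, f) = 5/(-5 + f)
L = 52327/8 (L = -67*(-97 + 5/(-5 - 3)) = -67*(-97 + 5/(-8)) = -67*(-97 + 5*(-⅛)) = -67*(-97 - 5/8) = -67*(-781/8) = 52327/8 ≈ 6540.9)
U(F) = -3 + F
√(U(h) + L) = √((-3 - 168) + 52327/8) = √(-171 + 52327/8) = √(50959/8) = √101918/4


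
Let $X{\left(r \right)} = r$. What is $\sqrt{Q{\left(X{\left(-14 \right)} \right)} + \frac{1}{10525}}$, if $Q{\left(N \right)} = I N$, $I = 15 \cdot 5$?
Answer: $\frac{i \sqrt{4652575829}}{2105} \approx 32.404 i$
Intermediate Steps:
$I = 75$
$Q{\left(N \right)} = 75 N$
$\sqrt{Q{\left(X{\left(-14 \right)} \right)} + \frac{1}{10525}} = \sqrt{75 \left(-14\right) + \frac{1}{10525}} = \sqrt{-1050 + \frac{1}{10525}} = \sqrt{- \frac{11051249}{10525}} = \frac{i \sqrt{4652575829}}{2105}$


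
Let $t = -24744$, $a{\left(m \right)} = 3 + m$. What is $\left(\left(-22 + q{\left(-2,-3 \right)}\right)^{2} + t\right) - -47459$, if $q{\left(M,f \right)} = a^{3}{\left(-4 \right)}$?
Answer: $23244$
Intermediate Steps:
$q{\left(M,f \right)} = -1$ ($q{\left(M,f \right)} = \left(3 - 4\right)^{3} = \left(-1\right)^{3} = -1$)
$\left(\left(-22 + q{\left(-2,-3 \right)}\right)^{2} + t\right) - -47459 = \left(\left(-22 - 1\right)^{2} - 24744\right) - -47459 = \left(\left(-23\right)^{2} - 24744\right) + 47459 = \left(529 - 24744\right) + 47459 = -24215 + 47459 = 23244$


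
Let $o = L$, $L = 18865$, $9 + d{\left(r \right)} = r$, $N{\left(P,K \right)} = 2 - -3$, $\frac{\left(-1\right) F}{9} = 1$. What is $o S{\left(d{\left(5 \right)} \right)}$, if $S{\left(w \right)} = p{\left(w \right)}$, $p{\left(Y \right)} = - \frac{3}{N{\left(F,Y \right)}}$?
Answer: $-11319$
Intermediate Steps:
$F = -9$ ($F = \left(-9\right) 1 = -9$)
$N{\left(P,K \right)} = 5$ ($N{\left(P,K \right)} = 2 + 3 = 5$)
$d{\left(r \right)} = -9 + r$
$p{\left(Y \right)} = - \frac{3}{5}$
$S{\left(w \right)} = - \frac{3}{5}$
$o = 18865$
$o S{\left(d{\left(5 \right)} \right)} = 18865 \left(- \frac{3}{5}\right) = -11319$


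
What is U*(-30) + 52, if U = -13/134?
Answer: 3679/67 ≈ 54.910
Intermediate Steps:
U = -13/134 (U = -13*1/134 = -13/134 ≈ -0.097015)
U*(-30) + 52 = -13/134*(-30) + 52 = 195/67 + 52 = 3679/67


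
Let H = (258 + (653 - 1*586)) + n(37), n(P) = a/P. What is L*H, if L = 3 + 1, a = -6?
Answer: 48076/37 ≈ 1299.4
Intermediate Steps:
n(P) = -6/P
L = 4
H = 12019/37 (H = (258 + (653 - 1*586)) - 6/37 = (258 + (653 - 586)) - 6*1/37 = (258 + 67) - 6/37 = 325 - 6/37 = 12019/37 ≈ 324.84)
L*H = 4*(12019/37) = 48076/37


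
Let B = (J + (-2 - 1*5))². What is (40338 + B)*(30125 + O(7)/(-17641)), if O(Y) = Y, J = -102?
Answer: 27751010426842/17641 ≈ 1.5731e+9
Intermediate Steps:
B = 11881 (B = (-102 + (-2 - 1*5))² = (-102 + (-2 - 5))² = (-102 - 7)² = (-109)² = 11881)
(40338 + B)*(30125 + O(7)/(-17641)) = (40338 + 11881)*(30125 + 7/(-17641)) = 52219*(30125 + 7*(-1/17641)) = 52219*(30125 - 7/17641) = 52219*(531435118/17641) = 27751010426842/17641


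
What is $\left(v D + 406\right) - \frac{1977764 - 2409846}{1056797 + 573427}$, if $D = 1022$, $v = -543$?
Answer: $- \frac{452011992439}{815112} \approx -5.5454 \cdot 10^{5}$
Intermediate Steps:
$\left(v D + 406\right) - \frac{1977764 - 2409846}{1056797 + 573427} = \left(\left(-543\right) 1022 + 406\right) - \frac{1977764 - 2409846}{1056797 + 573427} = \left(-554946 + 406\right) - - \frac{432082}{1630224} = -554540 - \left(-432082\right) \frac{1}{1630224} = -554540 - - \frac{216041}{815112} = -554540 + \frac{216041}{815112} = - \frac{452011992439}{815112}$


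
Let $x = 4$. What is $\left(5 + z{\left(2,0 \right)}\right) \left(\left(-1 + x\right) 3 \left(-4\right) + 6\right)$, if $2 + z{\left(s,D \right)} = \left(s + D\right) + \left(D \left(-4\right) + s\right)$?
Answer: $-210$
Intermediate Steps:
$z{\left(s,D \right)} = -2 - 3 D + 2 s$ ($z{\left(s,D \right)} = -2 + \left(\left(s + D\right) + \left(D \left(-4\right) + s\right)\right) = -2 + \left(\left(D + s\right) - \left(- s + 4 D\right)\right) = -2 - \left(- 2 s + 3 D\right) = -2 - 3 D + 2 s$)
$\left(5 + z{\left(2,0 \right)}\right) \left(\left(-1 + x\right) 3 \left(-4\right) + 6\right) = \left(5 - -2\right) \left(\left(-1 + 4\right) 3 \left(-4\right) + 6\right) = \left(5 + \left(-2 + 0 + 4\right)\right) \left(3 \cdot 3 \left(-4\right) + 6\right) = \left(5 + 2\right) \left(9 \left(-4\right) + 6\right) = 7 \left(-36 + 6\right) = 7 \left(-30\right) = -210$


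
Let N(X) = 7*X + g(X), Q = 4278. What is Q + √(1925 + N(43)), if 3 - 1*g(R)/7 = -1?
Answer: 4278 + 7*√46 ≈ 4325.5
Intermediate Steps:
g(R) = 28 (g(R) = 21 - 7*(-1) = 21 + 7 = 28)
N(X) = 28 + 7*X (N(X) = 7*X + 28 = 28 + 7*X)
Q + √(1925 + N(43)) = 4278 + √(1925 + (28 + 7*43)) = 4278 + √(1925 + (28 + 301)) = 4278 + √(1925 + 329) = 4278 + √2254 = 4278 + 7*√46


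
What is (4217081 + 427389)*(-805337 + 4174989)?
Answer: 15650247624440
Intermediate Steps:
(4217081 + 427389)*(-805337 + 4174989) = 4644470*3369652 = 15650247624440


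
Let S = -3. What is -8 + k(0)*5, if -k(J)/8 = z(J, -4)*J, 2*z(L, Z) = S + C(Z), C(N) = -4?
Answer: -8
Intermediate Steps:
z(L, Z) = -7/2 (z(L, Z) = (-3 - 4)/2 = (1/2)*(-7) = -7/2)
k(J) = 28*J (k(J) = -(-28)*J = 28*J)
-8 + k(0)*5 = -8 + (28*0)*5 = -8 + 0*5 = -8 + 0 = -8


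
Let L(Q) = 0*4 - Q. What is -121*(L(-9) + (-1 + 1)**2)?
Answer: -1089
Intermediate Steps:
L(Q) = -Q (L(Q) = 0 - Q = -Q)
-121*(L(-9) + (-1 + 1)**2) = -121*(-1*(-9) + (-1 + 1)**2) = -121*(9 + 0**2) = -121*(9 + 0) = -121*9 = -1089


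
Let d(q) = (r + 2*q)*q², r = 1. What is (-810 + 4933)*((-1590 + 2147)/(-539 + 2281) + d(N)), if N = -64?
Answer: -3736155018561/1742 ≈ -2.1447e+9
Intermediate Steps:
d(q) = q²*(1 + 2*q) (d(q) = (1 + 2*q)*q² = q²*(1 + 2*q))
(-810 + 4933)*((-1590 + 2147)/(-539 + 2281) + d(N)) = (-810 + 4933)*((-1590 + 2147)/(-539 + 2281) + (-64)²*(1 + 2*(-64))) = 4123*(557/1742 + 4096*(1 - 128)) = 4123*(557*(1/1742) + 4096*(-127)) = 4123*(557/1742 - 520192) = 4123*(-906173907/1742) = -3736155018561/1742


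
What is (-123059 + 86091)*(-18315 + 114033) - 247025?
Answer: -3538750049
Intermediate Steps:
(-123059 + 86091)*(-18315 + 114033) - 247025 = -36968*95718 - 247025 = -3538503024 - 247025 = -3538750049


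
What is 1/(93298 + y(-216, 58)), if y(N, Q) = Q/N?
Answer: 108/10076155 ≈ 1.0718e-5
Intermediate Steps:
1/(93298 + y(-216, 58)) = 1/(93298 + 58/(-216)) = 1/(93298 + 58*(-1/216)) = 1/(93298 - 29/108) = 1/(10076155/108) = 108/10076155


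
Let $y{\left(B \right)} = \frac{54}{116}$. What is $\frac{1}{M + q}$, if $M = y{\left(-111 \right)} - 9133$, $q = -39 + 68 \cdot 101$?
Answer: $- \frac{58}{133605} \approx -0.00043412$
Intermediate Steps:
$q = 6829$ ($q = -39 + 6868 = 6829$)
$y{\left(B \right)} = \frac{27}{58}$ ($y{\left(B \right)} = 54 \cdot \frac{1}{116} = \frac{27}{58}$)
$M = - \frac{529687}{58}$ ($M = \frac{27}{58} - 9133 = - \frac{529687}{58} \approx -9132.5$)
$\frac{1}{M + q} = \frac{1}{- \frac{529687}{58} + 6829} = \frac{1}{- \frac{133605}{58}} = - \frac{58}{133605}$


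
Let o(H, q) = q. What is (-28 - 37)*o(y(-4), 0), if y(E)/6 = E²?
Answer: 0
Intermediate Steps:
y(E) = 6*E²
(-28 - 37)*o(y(-4), 0) = (-28 - 37)*0 = -65*0 = 0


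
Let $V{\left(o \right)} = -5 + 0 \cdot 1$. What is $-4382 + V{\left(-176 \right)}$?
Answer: $-4387$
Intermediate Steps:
$V{\left(o \right)} = -5$ ($V{\left(o \right)} = -5 + 0 = -5$)
$-4382 + V{\left(-176 \right)} = -4382 - 5 = -4387$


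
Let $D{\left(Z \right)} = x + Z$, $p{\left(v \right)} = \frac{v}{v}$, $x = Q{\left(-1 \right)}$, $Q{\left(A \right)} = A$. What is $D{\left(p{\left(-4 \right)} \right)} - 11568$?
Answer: $-11568$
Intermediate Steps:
$x = -1$
$p{\left(v \right)} = 1$
$D{\left(Z \right)} = -1 + Z$
$D{\left(p{\left(-4 \right)} \right)} - 11568 = \left(-1 + 1\right) - 11568 = 0 - 11568 = -11568$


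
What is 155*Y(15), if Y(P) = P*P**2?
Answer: 523125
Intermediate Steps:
Y(P) = P**3
155*Y(15) = 155*15**3 = 155*3375 = 523125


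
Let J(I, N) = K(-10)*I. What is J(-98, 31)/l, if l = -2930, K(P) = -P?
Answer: 98/293 ≈ 0.33447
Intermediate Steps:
J(I, N) = 10*I (J(I, N) = (-1*(-10))*I = 10*I)
J(-98, 31)/l = (10*(-98))/(-2930) = -980*(-1/2930) = 98/293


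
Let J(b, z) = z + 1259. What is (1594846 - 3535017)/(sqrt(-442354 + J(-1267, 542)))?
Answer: 1940171*I*sqrt(440553)/440553 ≈ 2923.1*I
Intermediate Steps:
J(b, z) = 1259 + z
(1594846 - 3535017)/(sqrt(-442354 + J(-1267, 542))) = (1594846 - 3535017)/(sqrt(-442354 + (1259 + 542))) = -1940171/sqrt(-442354 + 1801) = -1940171*(-I*sqrt(440553)/440553) = -(-1940171)*I*sqrt(440553)/440553 = 1940171*I*sqrt(440553)/440553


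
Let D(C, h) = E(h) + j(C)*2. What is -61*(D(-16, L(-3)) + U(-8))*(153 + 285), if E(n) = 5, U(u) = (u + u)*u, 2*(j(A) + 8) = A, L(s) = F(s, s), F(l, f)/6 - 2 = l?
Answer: -2698518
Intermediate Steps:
F(l, f) = 12 + 6*l
L(s) = 12 + 6*s
j(A) = -8 + A/2
U(u) = 2*u² (U(u) = (2*u)*u = 2*u²)
D(C, h) = -11 + C (D(C, h) = 5 + (-8 + C/2)*2 = 5 + (-16 + C) = -11 + C)
-61*(D(-16, L(-3)) + U(-8))*(153 + 285) = -61*((-11 - 16) + 2*(-8)²)*(153 + 285) = -61*(-27 + 2*64)*438 = -61*(-27 + 128)*438 = -6161*438 = -61*44238 = -2698518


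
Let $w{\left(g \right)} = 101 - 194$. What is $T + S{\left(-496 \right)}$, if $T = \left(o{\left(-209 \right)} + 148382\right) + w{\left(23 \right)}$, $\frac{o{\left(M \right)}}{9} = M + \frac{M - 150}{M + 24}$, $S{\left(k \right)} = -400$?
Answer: $\frac{27014711}{185} \approx 1.4603 \cdot 10^{5}$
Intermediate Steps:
$o{\left(M \right)} = 9 M + \frac{9 \left(-150 + M\right)}{24 + M}$ ($o{\left(M \right)} = 9 \left(M + \frac{M - 150}{M + 24}\right) = 9 \left(M + \frac{-150 + M}{24 + M}\right) = 9 M + \frac{9 \left(-150 + M\right)}{24 + M}$)
$w{\left(g \right)} = -93$ ($w{\left(g \right)} = 101 - 194 = -93$)
$T = \frac{27088711}{185}$ ($T = \left(\frac{9 \left(-150 + \left(-209\right)^{2} + 25 \left(-209\right)\right)}{24 - 209} + 148382\right) - 93 = \left(\frac{9 \left(-150 + 43681 - 5225\right)}{-185} + 148382\right) - 93 = \left(9 \left(- \frac{1}{185}\right) 38306 + 148382\right) - 93 = \left(- \frac{344754}{185} + 148382\right) - 93 = \frac{27105916}{185} - 93 = \frac{27088711}{185} \approx 1.4643 \cdot 10^{5}$)
$T + S{\left(-496 \right)} = \frac{27088711}{185} - 400 = \frac{27014711}{185}$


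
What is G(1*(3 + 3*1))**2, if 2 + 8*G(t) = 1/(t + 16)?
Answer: 1849/30976 ≈ 0.059691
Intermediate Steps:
G(t) = -1/4 + 1/(8*(16 + t)) (G(t) = -1/4 + 1/(8*(t + 16)) = -1/4 + 1/(8*(16 + t)))
G(1*(3 + 3*1))**2 = ((-31 - 2*(3 + 3*1))/(8*(16 + 1*(3 + 3*1))))**2 = ((-31 - 2*(3 + 3))/(8*(16 + 1*(3 + 3))))**2 = ((-31 - 2*6)/(8*(16 + 1*6)))**2 = ((-31 - 2*6)/(8*(16 + 6)))**2 = ((1/8)*(-31 - 12)/22)**2 = ((1/8)*(1/22)*(-43))**2 = (-43/176)**2 = 1849/30976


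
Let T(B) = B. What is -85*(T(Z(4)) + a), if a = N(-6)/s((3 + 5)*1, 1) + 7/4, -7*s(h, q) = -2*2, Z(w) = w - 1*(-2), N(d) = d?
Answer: 935/4 ≈ 233.75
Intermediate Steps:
Z(w) = 2 + w (Z(w) = w + 2 = 2 + w)
s(h, q) = 4/7 (s(h, q) = -(-2)*2/7 = -⅐*(-4) = 4/7)
a = -35/4 (a = -6/4/7 + 7/4 = -6*7/4 + 7*(¼) = -21/2 + 7/4 = -35/4 ≈ -8.7500)
-85*(T(Z(4)) + a) = -85*((2 + 4) - 35/4) = -85*(6 - 35/4) = -85*(-11/4) = 935/4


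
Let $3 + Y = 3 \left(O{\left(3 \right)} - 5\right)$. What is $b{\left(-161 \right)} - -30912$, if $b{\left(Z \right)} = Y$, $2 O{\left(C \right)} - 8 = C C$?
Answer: $\frac{61839}{2} \approx 30920.0$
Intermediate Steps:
$O{\left(C \right)} = 4 + \frac{C^{2}}{2}$ ($O{\left(C \right)} = 4 + \frac{C C}{2} = 4 + \frac{C^{2}}{2}$)
$Y = \frac{15}{2}$ ($Y = -3 + 3 \left(\left(4 + \frac{3^{2}}{2}\right) - 5\right) = -3 + 3 \left(\left(4 + \frac{1}{2} \cdot 9\right) - 5\right) = -3 + 3 \left(\left(4 + \frac{9}{2}\right) - 5\right) = -3 + 3 \left(\frac{17}{2} - 5\right) = -3 + 3 \cdot \frac{7}{2} = -3 + \frac{21}{2} = \frac{15}{2} \approx 7.5$)
$b{\left(Z \right)} = \frac{15}{2}$
$b{\left(-161 \right)} - -30912 = \frac{15}{2} - -30912 = \frac{15}{2} + 30912 = \frac{61839}{2}$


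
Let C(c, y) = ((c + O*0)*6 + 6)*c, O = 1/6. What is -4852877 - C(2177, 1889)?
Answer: -33301913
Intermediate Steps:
O = ⅙ ≈ 0.16667
C(c, y) = c*(6 + 6*c) (C(c, y) = ((c + (⅙)*0)*6 + 6)*c = ((c + 0)*6 + 6)*c = (c*6 + 6)*c = (6*c + 6)*c = (6 + 6*c)*c = c*(6 + 6*c))
-4852877 - C(2177, 1889) = -4852877 - 6*2177*(1 + 2177) = -4852877 - 6*2177*2178 = -4852877 - 1*28449036 = -4852877 - 28449036 = -33301913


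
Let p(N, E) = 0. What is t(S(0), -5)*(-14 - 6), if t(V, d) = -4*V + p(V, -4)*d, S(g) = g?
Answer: 0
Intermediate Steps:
t(V, d) = -4*V (t(V, d) = -4*V + 0*d = -4*V + 0 = -4*V)
t(S(0), -5)*(-14 - 6) = (-4*0)*(-14 - 6) = 0*(-20) = 0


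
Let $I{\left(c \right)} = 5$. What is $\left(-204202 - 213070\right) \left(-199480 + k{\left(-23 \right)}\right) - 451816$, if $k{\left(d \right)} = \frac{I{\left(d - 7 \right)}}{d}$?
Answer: $\frac{1914452321472}{23} \approx 8.3237 \cdot 10^{10}$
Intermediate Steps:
$k{\left(d \right)} = \frac{5}{d}$
$\left(-204202 - 213070\right) \left(-199480 + k{\left(-23 \right)}\right) - 451816 = \left(-204202 - 213070\right) \left(-199480 + \frac{5}{-23}\right) - 451816 = - 417272 \left(-199480 + 5 \left(- \frac{1}{23}\right)\right) - 451816 = - 417272 \left(-199480 - \frac{5}{23}\right) - 451816 = \left(-417272\right) \left(- \frac{4588045}{23}\right) - 451816 = \frac{1914462713240}{23} - 451816 = \frac{1914452321472}{23}$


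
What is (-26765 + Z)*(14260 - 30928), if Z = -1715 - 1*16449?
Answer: 748876572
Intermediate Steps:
Z = -18164 (Z = -1715 - 16449 = -18164)
(-26765 + Z)*(14260 - 30928) = (-26765 - 18164)*(14260 - 30928) = -44929*(-16668) = 748876572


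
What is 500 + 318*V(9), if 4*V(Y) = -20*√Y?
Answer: -4270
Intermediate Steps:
V(Y) = -5*√Y (V(Y) = (-20*√Y)/4 = -5*√Y)
500 + 318*V(9) = 500 + 318*(-5*√9) = 500 + 318*(-5*3) = 500 + 318*(-15) = 500 - 4770 = -4270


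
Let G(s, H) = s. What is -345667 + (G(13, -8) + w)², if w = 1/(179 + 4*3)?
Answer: -12604107571/36481 ≈ -3.4550e+5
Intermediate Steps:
w = 1/191 (w = 1/(179 + 12) = 1/191 ≈ 0.0052356)
-345667 + (G(13, -8) + w)² = -345667 + (13 + 1/191)² = -345667 + (2484/191)² = -345667 + 6170256/36481 = -12604107571/36481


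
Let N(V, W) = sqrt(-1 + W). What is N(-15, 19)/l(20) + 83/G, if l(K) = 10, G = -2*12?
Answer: -83/24 + 3*sqrt(2)/10 ≈ -3.0341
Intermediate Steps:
G = -24
N(-15, 19)/l(20) + 83/G = sqrt(-1 + 19)/10 + 83/(-24) = sqrt(18)*(1/10) + 83*(-1/24) = (3*sqrt(2))*(1/10) - 83/24 = 3*sqrt(2)/10 - 83/24 = -83/24 + 3*sqrt(2)/10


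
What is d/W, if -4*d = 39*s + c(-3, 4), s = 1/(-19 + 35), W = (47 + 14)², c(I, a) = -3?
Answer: 9/238144 ≈ 3.7792e-5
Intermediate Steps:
W = 3721 (W = 61² = 3721)
s = 1/16 ≈ 0.062500
d = 9/64 (d = -(39*(1/16) - 3)/4 = -(39/16 - 3)/4 = -¼*(-9/16) = 9/64 ≈ 0.14063)
d/W = (9/64)/3721 = (9/64)*(1/3721) = 9/238144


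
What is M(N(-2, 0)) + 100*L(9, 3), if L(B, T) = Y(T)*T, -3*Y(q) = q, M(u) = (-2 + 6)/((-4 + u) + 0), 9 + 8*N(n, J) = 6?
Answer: -10532/35 ≈ -300.91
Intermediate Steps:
N(n, J) = -3/8 (N(n, J) = -9/8 + (1/8)*6 = -9/8 + 3/4 = -3/8)
M(u) = 4/(-4 + u)
Y(q) = -q/3
L(B, T) = -T**2/3 (L(B, T) = (-T/3)*T = -T**2/3)
M(N(-2, 0)) + 100*L(9, 3) = 4/(-4 - 3/8) + 100*(-1/3*3**2) = 4/(-35/8) + 100*(-1/3*9) = 4*(-8/35) + 100*(-3) = -32/35 - 300 = -10532/35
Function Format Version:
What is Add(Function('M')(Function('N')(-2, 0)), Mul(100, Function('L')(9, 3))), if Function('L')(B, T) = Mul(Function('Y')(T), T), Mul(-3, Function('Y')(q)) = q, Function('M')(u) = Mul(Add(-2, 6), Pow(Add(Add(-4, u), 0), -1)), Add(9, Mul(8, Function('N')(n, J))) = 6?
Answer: Rational(-10532, 35) ≈ -300.91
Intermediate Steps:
Function('N')(n, J) = Rational(-3, 8) (Function('N')(n, J) = Add(Rational(-9, 8), Mul(Rational(1, 8), 6)) = Add(Rational(-9, 8), Rational(3, 4)) = Rational(-3, 8))
Function('M')(u) = Mul(4, Pow(Add(-4, u), -1))
Function('Y')(q) = Mul(Rational(-1, 3), q)
Function('L')(B, T) = Mul(Rational(-1, 3), Pow(T, 2)) (Function('L')(B, T) = Mul(Mul(Rational(-1, 3), T), T) = Mul(Rational(-1, 3), Pow(T, 2)))
Add(Function('M')(Function('N')(-2, 0)), Mul(100, Function('L')(9, 3))) = Add(Mul(4, Pow(Add(-4, Rational(-3, 8)), -1)), Mul(100, Mul(Rational(-1, 3), Pow(3, 2)))) = Add(Mul(4, Pow(Rational(-35, 8), -1)), Mul(100, Mul(Rational(-1, 3), 9))) = Add(Mul(4, Rational(-8, 35)), Mul(100, -3)) = Add(Rational(-32, 35), -300) = Rational(-10532, 35)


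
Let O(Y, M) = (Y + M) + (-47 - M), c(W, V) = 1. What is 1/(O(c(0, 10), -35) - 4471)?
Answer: -1/4517 ≈ -0.00022139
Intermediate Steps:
O(Y, M) = -47 + Y (O(Y, M) = (M + Y) + (-47 - M) = -47 + Y)
1/(O(c(0, 10), -35) - 4471) = 1/((-47 + 1) - 4471) = 1/(-46 - 4471) = 1/(-4517) = -1/4517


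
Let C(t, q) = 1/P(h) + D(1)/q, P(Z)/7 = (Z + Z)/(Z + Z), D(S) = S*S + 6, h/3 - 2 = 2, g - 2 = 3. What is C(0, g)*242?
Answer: 13068/35 ≈ 373.37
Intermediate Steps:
g = 5 (g = 2 + 3 = 5)
h = 12 (h = 6 + 3*2 = 6 + 6 = 12)
D(S) = 6 + S² (D(S) = S² + 6 = 6 + S²)
P(Z) = 7 (P(Z) = 7*((Z + Z)/(Z + Z)) = 7*((2*Z)/((2*Z))) = 7*((2*Z)*(1/(2*Z))) = 7*1 = 7)
C(t, q) = ⅐ + 7/q (C(t, q) = 1/7 + (6 + 1²)/q = 1*(⅐) + (6 + 1)/q = ⅐ + 7/q)
C(0, g)*242 = ((⅐)*(49 + 5)/5)*242 = ((⅐)*(⅕)*54)*242 = (54/35)*242 = 13068/35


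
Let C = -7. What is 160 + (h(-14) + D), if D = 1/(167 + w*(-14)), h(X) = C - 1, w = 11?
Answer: 1977/13 ≈ 152.08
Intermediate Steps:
h(X) = -8 (h(X) = -7 - 1 = -8)
D = 1/13 (D = 1/(167 + 11*(-14)) = 1/(167 - 154) = 1/13 ≈ 0.076923)
160 + (h(-14) + D) = 160 + (-8 + 1/13) = 160 - 103/13 = 1977/13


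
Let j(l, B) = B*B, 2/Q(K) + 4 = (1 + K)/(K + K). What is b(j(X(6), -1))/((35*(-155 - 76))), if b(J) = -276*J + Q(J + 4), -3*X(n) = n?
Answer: 4702/137445 ≈ 0.034210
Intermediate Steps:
Q(K) = 2/(-4 + (1 + K)/(2*K)) (Q(K) = 2/(-4 + (1 + K)/(K + K)) = 2/(-4 + (1 + K)/((2*K))) = 2/(-4 + (1 + K)*(1/(2*K))) = 2/(-4 + (1 + K)/(2*K)))
X(n) = -n/3
j(l, B) = B**2
b(J) = -276*J - 4*(4 + J)/(27 + 7*J) (b(J) = -276*J - 4*(J + 4)/(-1 + 7*(J + 4)) = -276*J - 4*(4 + J)/(-1 + 7*(4 + J)) = -276*J - 4*(4 + J)/(-1 + (28 + 7*J)) = -276*J - 4*(4 + J)/(27 + 7*J))
b(j(X(6), -1))/((35*(-155 - 76))) = (4*(-4 - 1864*(-1)**2 - 483*((-1)**2)**2)/(27 + 7*(-1)**2))/((35*(-155 - 76))) = (4*(-4 - 1864*1 - 483*1**2)/(27 + 7*1))/((35*(-231))) = (4*(-4 - 1864 - 483*1)/(27 + 7))/(-8085) = (4*(-4 - 1864 - 483)/34)*(-1/8085) = (4*(1/34)*(-2351))*(-1/8085) = -4702/17*(-1/8085) = 4702/137445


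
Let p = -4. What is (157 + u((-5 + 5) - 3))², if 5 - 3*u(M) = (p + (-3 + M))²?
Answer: 141376/9 ≈ 15708.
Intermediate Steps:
u(M) = 5/3 - (-7 + M)²/3 (u(M) = 5/3 - (-4 + (-3 + M))²/3 = 5/3 - (-7 + M)²/3)
(157 + u((-5 + 5) - 3))² = (157 + (5/3 - (-7 + ((-5 + 5) - 3))²/3))² = (157 + (5/3 - (-7 + (0 - 3))²/3))² = (157 + (5/3 - (-7 - 3)²/3))² = (157 + (5/3 - ⅓*(-10)²))² = (157 + (5/3 - ⅓*100))² = (157 + (5/3 - 100/3))² = (157 - 95/3)² = (376/3)² = 141376/9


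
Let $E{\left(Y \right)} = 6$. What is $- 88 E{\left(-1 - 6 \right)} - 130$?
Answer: $-658$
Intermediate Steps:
$- 88 E{\left(-1 - 6 \right)} - 130 = \left(-88\right) 6 - 130 = -528 - 130 = -658$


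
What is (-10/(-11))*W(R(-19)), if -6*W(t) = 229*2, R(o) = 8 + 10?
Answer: -2290/33 ≈ -69.394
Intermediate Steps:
R(o) = 18
W(t) = -229/3 (W(t) = -229*2/6 = -⅙*458 = -229/3)
(-10/(-11))*W(R(-19)) = -10/(-11)*(-229/3) = -10*(-1/11)*(-229/3) = (10/11)*(-229/3) = -2290/33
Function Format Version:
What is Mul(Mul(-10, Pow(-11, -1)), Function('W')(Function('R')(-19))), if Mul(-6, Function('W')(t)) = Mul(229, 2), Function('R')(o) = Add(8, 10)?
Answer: Rational(-2290, 33) ≈ -69.394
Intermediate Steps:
Function('R')(o) = 18
Function('W')(t) = Rational(-229, 3) (Function('W')(t) = Mul(Rational(-1, 6), Mul(229, 2)) = Mul(Rational(-1, 6), 458) = Rational(-229, 3))
Mul(Mul(-10, Pow(-11, -1)), Function('W')(Function('R')(-19))) = Mul(Mul(-10, Pow(-11, -1)), Rational(-229, 3)) = Mul(Mul(-10, Rational(-1, 11)), Rational(-229, 3)) = Mul(Rational(10, 11), Rational(-229, 3)) = Rational(-2290, 33)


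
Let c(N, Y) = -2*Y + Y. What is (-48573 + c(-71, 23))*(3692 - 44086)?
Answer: 1962986824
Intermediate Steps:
c(N, Y) = -Y
(-48573 + c(-71, 23))*(3692 - 44086) = (-48573 - 1*23)*(3692 - 44086) = (-48573 - 23)*(-40394) = -48596*(-40394) = 1962986824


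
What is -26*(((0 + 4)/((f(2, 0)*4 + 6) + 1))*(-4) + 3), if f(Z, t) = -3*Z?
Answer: -1742/17 ≈ -102.47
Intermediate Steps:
-26*(((0 + 4)/((f(2, 0)*4 + 6) + 1))*(-4) + 3) = -26*(((0 + 4)/((-3*2*4 + 6) + 1))*(-4) + 3) = -26*((4/((-6*4 + 6) + 1))*(-4) + 3) = -26*((4/((-24 + 6) + 1))*(-4) + 3) = -26*((4/(-18 + 1))*(-4) + 3) = -26*((4/(-17))*(-4) + 3) = -26*((4*(-1/17))*(-4) + 3) = -26*(-4/17*(-4) + 3) = -26*(16/17 + 3) = -26*67/17 = -1742/17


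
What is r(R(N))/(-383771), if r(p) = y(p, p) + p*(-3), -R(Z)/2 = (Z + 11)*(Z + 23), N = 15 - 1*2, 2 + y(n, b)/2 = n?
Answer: -1724/383771 ≈ -0.0044923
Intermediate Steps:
y(n, b) = -4 + 2*n
N = 13 (N = 15 - 2 = 13)
R(Z) = -2*(11 + Z)*(23 + Z) (R(Z) = -2*(Z + 11)*(Z + 23) = -2*(11 + Z)*(23 + Z))
r(p) = -4 - p (r(p) = (-4 + 2*p) + p*(-3) = (-4 + 2*p) - 3*p = -4 - p)
r(R(N))/(-383771) = (-4 - (-506 - 68*13 - 2*13²))/(-383771) = (-4 - (-506 - 884 - 2*169))*(-1/383771) = (-4 - (-506 - 884 - 338))*(-1/383771) = (-4 - 1*(-1728))*(-1/383771) = (-4 + 1728)*(-1/383771) = 1724*(-1/383771) = -1724/383771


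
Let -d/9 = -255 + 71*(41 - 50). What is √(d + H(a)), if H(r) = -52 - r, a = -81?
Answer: 5*√323 ≈ 89.861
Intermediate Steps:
d = 8046 (d = -9*(-255 + 71*(41 - 50)) = -9*(-255 + 71*(-9)) = -9*(-255 - 639) = -9*(-894) = 8046)
√(d + H(a)) = √(8046 + (-52 - 1*(-81))) = √(8046 + (-52 + 81)) = √(8046 + 29) = √8075 = 5*√323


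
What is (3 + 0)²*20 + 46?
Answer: 226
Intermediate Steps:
(3 + 0)²*20 + 46 = 3²*20 + 46 = 9*20 + 46 = 180 + 46 = 226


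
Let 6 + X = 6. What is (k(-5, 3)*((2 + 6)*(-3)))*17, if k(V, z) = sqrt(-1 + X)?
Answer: -408*I ≈ -408.0*I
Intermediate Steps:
X = 0 (X = -6 + 6 = 0)
k(V, z) = I (k(V, z) = sqrt(-1 + 0) = sqrt(-1) = I)
(k(-5, 3)*((2 + 6)*(-3)))*17 = (I*((2 + 6)*(-3)))*17 = (I*(8*(-3)))*17 = (I*(-24))*17 = -24*I*17 = -408*I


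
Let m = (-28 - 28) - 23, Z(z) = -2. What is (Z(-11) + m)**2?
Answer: 6561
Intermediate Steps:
m = -79 (m = -56 - 23 = -79)
(Z(-11) + m)**2 = (-2 - 79)**2 = (-81)**2 = 6561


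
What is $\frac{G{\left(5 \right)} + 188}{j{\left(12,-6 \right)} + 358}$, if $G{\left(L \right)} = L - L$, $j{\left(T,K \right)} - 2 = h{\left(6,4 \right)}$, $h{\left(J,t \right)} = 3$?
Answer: $\frac{188}{363} \approx 0.51791$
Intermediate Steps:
$j{\left(T,K \right)} = 5$ ($j{\left(T,K \right)} = 2 + 3 = 5$)
$G{\left(L \right)} = 0$
$\frac{G{\left(5 \right)} + 188}{j{\left(12,-6 \right)} + 358} = \frac{0 + 188}{5 + 358} = \frac{188}{363}$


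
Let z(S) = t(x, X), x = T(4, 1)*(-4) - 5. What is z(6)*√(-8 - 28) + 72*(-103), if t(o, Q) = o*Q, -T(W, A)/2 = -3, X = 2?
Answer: -7416 - 348*I ≈ -7416.0 - 348.0*I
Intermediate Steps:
T(W, A) = 6 (T(W, A) = -2*(-3) = 6)
x = -29 (x = 6*(-4) - 5 = -24 - 5 = -29)
t(o, Q) = Q*o
z(S) = -58 (z(S) = 2*(-29) = -58)
z(6)*√(-8 - 28) + 72*(-103) = -58*√(-8 - 28) + 72*(-103) = -348*I - 7416 = -7416 - 348*I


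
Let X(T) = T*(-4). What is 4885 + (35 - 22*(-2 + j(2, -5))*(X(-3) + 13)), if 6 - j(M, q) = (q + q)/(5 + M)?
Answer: 13540/7 ≈ 1934.3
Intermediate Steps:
j(M, q) = 6 - 2*q/(5 + M) (j(M, q) = 6 - (q + q)/(5 + M) = 6 - 2*q/(5 + M))
X(T) = -4*T
4885 + (35 - 22*(-2 + j(2, -5))*(X(-3) + 13)) = 4885 + (35 - 22*(-2 + 2*(15 - 1*(-5) + 3*2)/(5 + 2))*(-4*(-3) + 13)) = 4885 + (35 - 22*(-2 + 2*(15 + 5 + 6)/7)*(12 + 13)) = 4885 + (35 - 22*(-2 + 2*(⅐)*26)*25) = 4885 + (35 - 22*(-2 + 52/7)*25) = 4885 + (35 - 836*25/7) = 4885 + (35 - 22*950/7) = 4885 + (35 - 20900/7) = 4885 - 20655/7 = 13540/7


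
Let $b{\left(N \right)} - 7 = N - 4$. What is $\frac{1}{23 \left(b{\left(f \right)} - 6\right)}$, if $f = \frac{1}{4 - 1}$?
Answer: $- \frac{3}{184} \approx -0.016304$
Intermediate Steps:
$f = \frac{1}{3} \approx 0.33333$
$b{\left(N \right)} = 3 + N$ ($b{\left(N \right)} = 7 + \left(N - 4\right) = 7 + \left(-4 + N\right) = 3 + N$)
$\frac{1}{23 \left(b{\left(f \right)} - 6\right)} = \frac{1}{23 \left(\left(3 + \frac{1}{3}\right) - 6\right)} = \frac{1}{23 \left(\frac{10}{3} + \left(-19 + 13\right)\right)} = \frac{1}{23 \left(\frac{10}{3} - 6\right)} = \frac{1}{23 \left(- \frac{8}{3}\right)} = \frac{1}{- \frac{184}{3}} = - \frac{3}{184}$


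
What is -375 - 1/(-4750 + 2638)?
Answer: -791999/2112 ≈ -375.00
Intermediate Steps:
-375 - 1/(-4750 + 2638) = -375 - 1/(-2112) = -375 - 1*(-1/2112) = -375 + 1/2112 = -791999/2112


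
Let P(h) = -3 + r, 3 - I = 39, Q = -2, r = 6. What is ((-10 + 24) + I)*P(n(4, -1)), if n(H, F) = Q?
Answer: -66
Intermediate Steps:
n(H, F) = -2
I = -36 (I = 3 - 1*39 = 3 - 39 = -36)
P(h) = 3 (P(h) = -3 + 6 = 3)
((-10 + 24) + I)*P(n(4, -1)) = ((-10 + 24) - 36)*3 = (14 - 36)*3 = -22*3 = -66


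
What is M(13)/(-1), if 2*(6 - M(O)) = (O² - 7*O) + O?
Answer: 79/2 ≈ 39.500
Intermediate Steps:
M(O) = 6 + 3*O - O²/2 (M(O) = 6 - ((O² - 7*O) + O)/2 = 6 - (O² - 6*O)/2 = 6 + (3*O - O²/2) = 6 + 3*O - O²/2)
M(13)/(-1) = (6 + 3*13 - ½*13²)/(-1) = (6 + 39 - ½*169)*(-1) = (6 + 39 - 169/2)*(-1) = -79/2*(-1) = 79/2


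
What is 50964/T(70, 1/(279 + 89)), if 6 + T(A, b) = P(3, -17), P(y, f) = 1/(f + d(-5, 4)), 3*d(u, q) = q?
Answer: -798436/95 ≈ -8404.6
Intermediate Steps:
d(u, q) = q/3
P(y, f) = 1/(4/3 + f) (P(y, f) = 1/(f + (⅓)*4) = 1/(f + 4/3) = 1/(4/3 + f))
T(A, b) = -285/47 (T(A, b) = -6 + 3/(4 + 3*(-17)) = -6 + 3/(4 - 51) = -6 + 3/(-47) = -6 + 3*(-1/47) = -6 - 3/47 = -285/47)
50964/T(70, 1/(279 + 89)) = 50964/(-285/47) = 50964*(-47/285) = -798436/95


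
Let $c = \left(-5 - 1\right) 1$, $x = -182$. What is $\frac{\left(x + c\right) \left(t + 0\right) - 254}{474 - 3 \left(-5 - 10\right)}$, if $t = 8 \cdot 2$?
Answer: $- \frac{3262}{519} \approx -6.2852$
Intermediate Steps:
$t = 16$
$c = -6$ ($c = \left(-6\right) 1 = -6$)
$\frac{\left(x + c\right) \left(t + 0\right) - 254}{474 - 3 \left(-5 - 10\right)} = \frac{\left(-182 - 6\right) \left(16 + 0\right) - 254}{474 - 3 \left(-5 - 10\right)} = \frac{\left(-188\right) 16 - 254}{474 - -45} = \frac{-3008 - 254}{474 + 45} = - \frac{3262}{519}$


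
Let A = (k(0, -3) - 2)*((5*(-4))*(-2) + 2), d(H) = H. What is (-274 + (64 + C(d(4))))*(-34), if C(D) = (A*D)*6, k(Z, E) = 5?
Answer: -95676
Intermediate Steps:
A = 126 (A = (5 - 2)*((5*(-4))*(-2) + 2) = 3*(-20*(-2) + 2) = 3*(40 + 2) = 3*42 = 126)
C(D) = 756*D (C(D) = (126*D)*6 = 756*D)
(-274 + (64 + C(d(4))))*(-34) = (-274 + (64 + 756*4))*(-34) = (-274 + (64 + 3024))*(-34) = (-274 + 3088)*(-34) = 2814*(-34) = -95676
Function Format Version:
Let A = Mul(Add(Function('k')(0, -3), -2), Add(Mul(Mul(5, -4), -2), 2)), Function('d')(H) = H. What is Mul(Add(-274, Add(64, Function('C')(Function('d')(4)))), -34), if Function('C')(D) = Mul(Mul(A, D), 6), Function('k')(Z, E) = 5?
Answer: -95676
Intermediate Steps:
A = 126 (A = Mul(Add(5, -2), Add(Mul(Mul(5, -4), -2), 2)) = Mul(3, Add(Mul(-20, -2), 2)) = Mul(3, Add(40, 2)) = Mul(3, 42) = 126)
Function('C')(D) = Mul(756, D) (Function('C')(D) = Mul(Mul(126, D), 6) = Mul(756, D))
Mul(Add(-274, Add(64, Function('C')(Function('d')(4)))), -34) = Mul(Add(-274, Add(64, Mul(756, 4))), -34) = Mul(Add(-274, Add(64, 3024)), -34) = Mul(Add(-274, 3088), -34) = Mul(2814, -34) = -95676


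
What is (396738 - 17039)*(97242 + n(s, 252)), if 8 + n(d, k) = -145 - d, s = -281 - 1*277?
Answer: 37076468253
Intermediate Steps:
s = -558 (s = -281 - 277 = -558)
n(d, k) = -153 - d (n(d, k) = -8 + (-145 - d) = -153 - d)
(396738 - 17039)*(97242 + n(s, 252)) = (396738 - 17039)*(97242 + (-153 - 1*(-558))) = 379699*(97242 + (-153 + 558)) = 379699*(97242 + 405) = 379699*97647 = 37076468253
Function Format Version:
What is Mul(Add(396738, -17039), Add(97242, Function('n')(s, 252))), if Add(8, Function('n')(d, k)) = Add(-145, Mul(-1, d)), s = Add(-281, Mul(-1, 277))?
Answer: 37076468253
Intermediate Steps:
s = -558 (s = Add(-281, -277) = -558)
Function('n')(d, k) = Add(-153, Mul(-1, d)) (Function('n')(d, k) = Add(-8, Add(-145, Mul(-1, d))) = Add(-153, Mul(-1, d)))
Mul(Add(396738, -17039), Add(97242, Function('n')(s, 252))) = Mul(Add(396738, -17039), Add(97242, Add(-153, Mul(-1, -558)))) = Mul(379699, Add(97242, Add(-153, 558))) = Mul(379699, Add(97242, 405)) = Mul(379699, 97647) = 37076468253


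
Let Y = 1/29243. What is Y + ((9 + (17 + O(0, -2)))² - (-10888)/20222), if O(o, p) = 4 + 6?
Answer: 383355270011/295675973 ≈ 1296.5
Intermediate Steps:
O(o, p) = 10
Y = 1/29243 ≈ 3.4196e-5
Y + ((9 + (17 + O(0, -2)))² - (-10888)/20222) = 1/29243 + ((9 + (17 + 10))² - (-10888)/20222) = 1/29243 + ((9 + 27)² - (-10888)/20222) = 1/29243 + (36² - 1*(-5444/10111)) = 1/29243 + (1296 + 5444/10111) = 1/29243 + 13109300/10111 = 383355270011/295675973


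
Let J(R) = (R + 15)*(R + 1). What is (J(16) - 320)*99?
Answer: 20493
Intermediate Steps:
J(R) = (1 + R)*(15 + R) (J(R) = (15 + R)*(1 + R) = (1 + R)*(15 + R))
(J(16) - 320)*99 = ((15 + 16**2 + 16*16) - 320)*99 = ((15 + 256 + 256) - 320)*99 = (527 - 320)*99 = 207*99 = 20493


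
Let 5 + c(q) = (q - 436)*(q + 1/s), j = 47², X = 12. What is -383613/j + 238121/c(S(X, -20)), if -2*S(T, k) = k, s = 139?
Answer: -300697923164/1310513549 ≈ -229.45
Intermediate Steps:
S(T, k) = -k/2
j = 2209
c(q) = -5 + (-436 + q)*(1/139 + q) (c(q) = -5 + (q - 436)*(q + 1/139) = -5 + (-436 + q)*(q + 1/139) = -5 + (-436 + q)*(1/139 + q))
-383613/j + 238121/c(S(X, -20)) = -383613/2209 + 238121/(-1131/139 + (-½*(-20))² - (-60603)*(-20)/278) = -383613*1/2209 + 238121/(-1131/139 + 10² - 60603/139*10) = -383613/2209 + 238121/(-1131/139 + 100 - 606030/139) = -383613/2209 + 238121/(-593261/139) = -383613/2209 + 238121*(-139/593261) = -383613/2209 - 33098819/593261 = -300697923164/1310513549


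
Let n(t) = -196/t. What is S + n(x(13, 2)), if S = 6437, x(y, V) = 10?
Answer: 32087/5 ≈ 6417.4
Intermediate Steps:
S + n(x(13, 2)) = 6437 - 196/10 = 6437 - 196*⅒ = 6437 - 98/5 = 32087/5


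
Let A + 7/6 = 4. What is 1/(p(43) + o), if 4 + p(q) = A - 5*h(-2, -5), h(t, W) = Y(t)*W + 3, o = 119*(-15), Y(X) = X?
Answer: -6/11107 ≈ -0.00054020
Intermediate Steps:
A = 17/6 (A = -7/6 + 4 = 17/6 ≈ 2.8333)
o = -1785
h(t, W) = 3 + W*t (h(t, W) = t*W + 3 = W*t + 3 = 3 + W*t)
p(q) = -397/6 (p(q) = -4 + (17/6 - 5*(3 - 5*(-2))) = -4 + (17/6 - 5*(3 + 10)) = -4 + (17/6 - 5*13) = -4 + (17/6 - 65) = -4 - 373/6 = -397/6)
1/(p(43) + o) = 1/(-397/6 - 1785) = 1/(-11107/6) = -6/11107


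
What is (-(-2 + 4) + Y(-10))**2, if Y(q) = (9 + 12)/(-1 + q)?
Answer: 1849/121 ≈ 15.281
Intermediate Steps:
Y(q) = 21/(-1 + q)
(-(-2 + 4) + Y(-10))**2 = (-(-2 + 4) + 21/(-1 - 10))**2 = (-1*2 + 21/(-11))**2 = (-2 + 21*(-1/11))**2 = (-2 - 21/11)**2 = (-43/11)**2 = 1849/121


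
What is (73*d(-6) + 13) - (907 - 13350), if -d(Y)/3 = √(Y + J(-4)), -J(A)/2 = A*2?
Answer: 12456 - 219*√10 ≈ 11763.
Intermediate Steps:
J(A) = -4*A (J(A) = -2*A*2 = -4*A)
d(Y) = -3*√(16 + Y) (d(Y) = -3*√(Y - 4*(-4)) = -3*√(Y + 16) = -3*√(16 + Y))
(73*d(-6) + 13) - (907 - 13350) = (73*(-3*√(16 - 6)) + 13) - (907 - 13350) = (73*(-3*√10) + 13) - 1*(-12443) = (-219*√10 + 13) + 12443 = (13 - 219*√10) + 12443 = 12456 - 219*√10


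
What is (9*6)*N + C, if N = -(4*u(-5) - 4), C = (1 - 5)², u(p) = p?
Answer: 1312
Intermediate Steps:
C = 16 (C = (-4)² = 16)
N = 24 (N = -(4*(-5) - 4) = -(-20 - 4) = -1*(-24) = 24)
(9*6)*N + C = (9*6)*24 + 16 = 54*24 + 16 = 1296 + 16 = 1312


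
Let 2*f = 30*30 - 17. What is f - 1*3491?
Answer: -6099/2 ≈ -3049.5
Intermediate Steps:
f = 883/2 (f = (30*30 - 17)/2 = (900 - 17)/2 = (½)*883 = 883/2 ≈ 441.50)
f - 1*3491 = 883/2 - 1*3491 = 883/2 - 3491 = -6099/2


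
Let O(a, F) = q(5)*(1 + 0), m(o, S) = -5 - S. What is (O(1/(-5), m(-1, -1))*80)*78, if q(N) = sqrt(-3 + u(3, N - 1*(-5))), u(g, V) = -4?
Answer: 6240*I*sqrt(7) ≈ 16510.0*I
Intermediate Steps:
q(N) = I*sqrt(7) (q(N) = sqrt(-3 - 4) = sqrt(-7) = I*sqrt(7))
O(a, F) = I*sqrt(7) (O(a, F) = (I*sqrt(7))*(1 + 0) = (I*sqrt(7))*1 = I*sqrt(7))
(O(1/(-5), m(-1, -1))*80)*78 = ((I*sqrt(7))*80)*78 = (80*I*sqrt(7))*78 = 6240*I*sqrt(7)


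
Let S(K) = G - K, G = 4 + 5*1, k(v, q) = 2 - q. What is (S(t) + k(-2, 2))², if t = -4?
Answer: 169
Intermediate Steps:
G = 9 (G = 4 + 5 = 9)
S(K) = 9 - K
(S(t) + k(-2, 2))² = ((9 - 1*(-4)) + (2 - 1*2))² = ((9 + 4) + (2 - 2))² = (13 + 0)² = 13² = 169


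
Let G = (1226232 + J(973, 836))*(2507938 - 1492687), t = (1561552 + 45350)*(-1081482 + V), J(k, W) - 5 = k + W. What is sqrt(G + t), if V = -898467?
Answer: 2*I*sqrt(483702269613) ≈ 1.391e+6*I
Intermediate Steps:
J(k, W) = 5 + W + k (J(k, W) = 5 + (k + W) = 5 + (W + k) = 5 + W + k)
t = -3181584007998 (t = (1561552 + 45350)*(-1081482 - 898467) = 1606902*(-1979949) = -3181584007998)
G = 1246774929546 (G = (1226232 + (5 + 836 + 973))*(2507938 - 1492687) = (1226232 + 1814)*1015251 = 1228046*1015251 = 1246774929546)
sqrt(G + t) = sqrt(1246774929546 - 3181584007998) = sqrt(-1934809078452) = 2*I*sqrt(483702269613)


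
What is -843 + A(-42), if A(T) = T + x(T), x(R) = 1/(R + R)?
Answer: -74341/84 ≈ -885.01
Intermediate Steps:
x(R) = 1/(2*R)
A(T) = T + 1/(2*T)
-843 + A(-42) = -843 + (-42 + (½)/(-42)) = -843 + (-42 + (½)*(-1/42)) = -843 + (-42 - 1/84) = -843 - 3529/84 = -74341/84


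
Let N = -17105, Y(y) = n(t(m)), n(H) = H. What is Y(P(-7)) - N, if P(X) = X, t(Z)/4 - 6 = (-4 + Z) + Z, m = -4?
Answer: 17081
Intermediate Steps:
t(Z) = 8 + 8*Z (t(Z) = 24 + 4*((-4 + Z) + Z) = 24 + 4*(-4 + 2*Z) = 24 + (-16 + 8*Z) = 8 + 8*Z)
Y(y) = -24 (Y(y) = 8 + 8*(-4) = 8 - 32 = -24)
Y(P(-7)) - N = -24 - 1*(-17105) = -24 + 17105 = 17081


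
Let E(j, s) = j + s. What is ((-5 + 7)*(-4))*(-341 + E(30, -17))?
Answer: 2624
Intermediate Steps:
((-5 + 7)*(-4))*(-341 + E(30, -17)) = ((-5 + 7)*(-4))*(-341 + (30 - 17)) = (2*(-4))*(-341 + 13) = -8*(-328) = 2624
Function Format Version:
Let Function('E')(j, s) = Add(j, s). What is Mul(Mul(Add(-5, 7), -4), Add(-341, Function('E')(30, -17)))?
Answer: 2624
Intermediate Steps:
Mul(Mul(Add(-5, 7), -4), Add(-341, Function('E')(30, -17))) = Mul(Mul(Add(-5, 7), -4), Add(-341, Add(30, -17))) = Mul(Mul(2, -4), Add(-341, 13)) = Mul(-8, -328) = 2624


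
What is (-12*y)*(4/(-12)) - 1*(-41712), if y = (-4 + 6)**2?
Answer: 41728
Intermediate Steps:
y = 4 (y = 2**2 = 4)
(-12*y)*(4/(-12)) - 1*(-41712) = (-12*4)*(4/(-12)) - 1*(-41712) = -192*(-1)/12 + 41712 = -48*(-1/3) + 41712 = 16 + 41712 = 41728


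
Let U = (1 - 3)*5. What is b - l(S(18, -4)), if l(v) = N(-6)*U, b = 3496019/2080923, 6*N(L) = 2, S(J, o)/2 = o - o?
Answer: 10432429/2080923 ≈ 5.0134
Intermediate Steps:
S(J, o) = 0 (S(J, o) = 2*(o - o) = 2*0 = 0)
U = -10 (U = -2*5 = -10)
N(L) = 1/3 (N(L) = (1/6)*2 = 1/3)
b = 3496019/2080923 (b = 3496019*(1/2080923) = 3496019/2080923 ≈ 1.6800)
l(v) = -10/3 (l(v) = (1/3)*(-10) = -10/3)
b - l(S(18, -4)) = 3496019/2080923 - 1*(-10/3) = 3496019/2080923 + 10/3 = 10432429/2080923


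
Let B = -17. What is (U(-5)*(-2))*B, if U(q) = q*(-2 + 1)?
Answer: 170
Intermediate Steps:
U(q) = -q (U(q) = q*(-1) = -q)
(U(-5)*(-2))*B = (-1*(-5)*(-2))*(-17) = (5*(-2))*(-17) = -10*(-17) = 170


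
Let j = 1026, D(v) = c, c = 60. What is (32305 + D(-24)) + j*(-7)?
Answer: 25183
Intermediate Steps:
D(v) = 60
(32305 + D(-24)) + j*(-7) = (32305 + 60) + 1026*(-7) = 32365 - 7182 = 25183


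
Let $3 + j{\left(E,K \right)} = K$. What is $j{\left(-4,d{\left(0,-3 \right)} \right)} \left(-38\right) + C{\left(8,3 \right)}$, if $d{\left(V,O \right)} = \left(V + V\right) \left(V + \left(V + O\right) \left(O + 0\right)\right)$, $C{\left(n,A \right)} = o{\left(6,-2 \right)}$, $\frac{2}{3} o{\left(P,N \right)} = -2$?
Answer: $111$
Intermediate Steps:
$o{\left(P,N \right)} = -3$ ($o{\left(P,N \right)} = \frac{3}{2} \left(-2\right) = -3$)
$C{\left(n,A \right)} = -3$
$d{\left(V,O \right)} = 2 V \left(V + O \left(O + V\right)\right)$ ($d{\left(V,O \right)} = 2 V \left(V + \left(O + V\right) O\right) = 2 V \left(V + O \left(O + V\right)\right)$)
$j{\left(E,K \right)} = -3 + K$
$j{\left(-4,d{\left(0,-3 \right)} \right)} \left(-38\right) + C{\left(8,3 \right)} = \left(-3 + 2 \cdot 0 \left(0 + \left(-3\right)^{2} - 0\right)\right) \left(-38\right) - 3 = \left(-3 + 2 \cdot 0 \left(0 + 9 + 0\right)\right) \left(-38\right) - 3 = \left(-3 + 2 \cdot 0 \cdot 9\right) \left(-38\right) - 3 = \left(-3 + 0\right) \left(-38\right) - 3 = \left(-3\right) \left(-38\right) - 3 = 114 - 3 = 111$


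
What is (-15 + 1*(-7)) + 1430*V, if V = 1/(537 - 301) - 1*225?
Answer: -37968381/118 ≈ -3.2177e+5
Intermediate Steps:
V = -53099/236 (V = 1/236 - 225 = -53099/236 ≈ -225.00)
(-15 + 1*(-7)) + 1430*V = (-15 + 1*(-7)) + 1430*(-53099/236) = (-15 - 7) - 37965785/118 = -22 - 37965785/118 = -37968381/118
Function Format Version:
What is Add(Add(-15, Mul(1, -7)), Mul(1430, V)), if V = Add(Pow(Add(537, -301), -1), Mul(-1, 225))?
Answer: Rational(-37968381, 118) ≈ -3.2177e+5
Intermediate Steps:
V = Rational(-53099, 236) (V = Add(Pow(236, -1), -225) = Add(Rational(1, 236), -225) = Rational(-53099, 236) ≈ -225.00)
Add(Add(-15, Mul(1, -7)), Mul(1430, V)) = Add(Add(-15, Mul(1, -7)), Mul(1430, Rational(-53099, 236))) = Add(Add(-15, -7), Rational(-37965785, 118)) = Add(-22, Rational(-37965785, 118)) = Rational(-37968381, 118)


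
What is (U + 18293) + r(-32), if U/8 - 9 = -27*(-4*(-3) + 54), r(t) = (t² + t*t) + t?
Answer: 6125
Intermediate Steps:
r(t) = t + 2*t² (r(t) = (t² + t²) + t = 2*t² + t = t + 2*t²)
U = -14184 (U = 72 + 8*(-27*(-4*(-3) + 54)) = 72 + 8*(-27*(12 + 54)) = 72 + 8*(-27*66) = 72 + 8*(-1782) = 72 - 14256 = -14184)
(U + 18293) + r(-32) = (-14184 + 18293) - 32*(1 + 2*(-32)) = 4109 - 32*(1 - 64) = 4109 - 32*(-63) = 4109 + 2016 = 6125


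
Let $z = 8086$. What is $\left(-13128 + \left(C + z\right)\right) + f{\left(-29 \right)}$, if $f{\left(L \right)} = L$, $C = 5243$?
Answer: $172$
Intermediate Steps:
$\left(-13128 + \left(C + z\right)\right) + f{\left(-29 \right)} = \left(-13128 + \left(5243 + 8086\right)\right) - 29 = \left(-13128 + 13329\right) - 29 = 201 - 29 = 172$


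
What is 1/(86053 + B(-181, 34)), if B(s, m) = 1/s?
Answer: 181/15575592 ≈ 1.1621e-5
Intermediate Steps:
1/(86053 + B(-181, 34)) = 1/(86053 + 1/(-181)) = 1/(86053 - 1/181) = 1/(15575592/181) = 181/15575592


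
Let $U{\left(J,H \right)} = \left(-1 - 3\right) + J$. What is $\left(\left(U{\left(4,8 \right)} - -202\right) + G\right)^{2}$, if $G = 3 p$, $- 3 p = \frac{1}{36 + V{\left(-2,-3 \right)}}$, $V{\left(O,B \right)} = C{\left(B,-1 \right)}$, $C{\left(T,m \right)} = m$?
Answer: $\frac{49970761}{1225} \approx 40792.0$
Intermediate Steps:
$V{\left(O,B \right)} = -1$
$p = - \frac{1}{105}$ ($p = - \frac{1}{3 \left(36 - 1\right)} = - \frac{1}{3 \cdot 35} = \left(- \frac{1}{3}\right) \frac{1}{35} = - \frac{1}{105} \approx -0.0095238$)
$U{\left(J,H \right)} = -4 + J$ ($U{\left(J,H \right)} = \left(-1 - 3\right) + J = -4 + J$)
$G = - \frac{1}{35}$ ($G = 3 \left(- \frac{1}{105}\right) = - \frac{1}{35} \approx -0.028571$)
$\left(\left(U{\left(4,8 \right)} - -202\right) + G\right)^{2} = \left(\left(\left(-4 + 4\right) - -202\right) - \frac{1}{35}\right)^{2} = \left(\left(0 + 202\right) - \frac{1}{35}\right)^{2} = \left(202 - \frac{1}{35}\right)^{2} = \left(\frac{7069}{35}\right)^{2} = \frac{49970761}{1225}$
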